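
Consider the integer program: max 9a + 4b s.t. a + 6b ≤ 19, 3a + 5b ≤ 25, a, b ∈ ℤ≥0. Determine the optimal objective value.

Relaxing integrality, the LP optimum is 75.00 at (a,b) = (8.33, 0), which is not an integer point.
(a,b)=(8,0): 1·8+6·0=8≤19, 3·8+5·0=24≤25, objective 72.
(a,b)=(7,0): 1·7+6·0=7≤19, 3·7+5·0=21≤25, objective 63.
Maximum is 72 at (a,b)=(8,0).

72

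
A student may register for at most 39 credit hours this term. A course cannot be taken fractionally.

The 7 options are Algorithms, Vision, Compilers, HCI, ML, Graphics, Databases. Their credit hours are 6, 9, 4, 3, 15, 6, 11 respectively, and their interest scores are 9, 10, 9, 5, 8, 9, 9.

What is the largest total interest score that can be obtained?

51

Algorithms + Vision + Compilers + HCI + Graphics + Databases: credit hours 6 + 9 + 4 + 3 + 6 + 11 = 39 ≤ 39, interest score 9 + 10 + 9 + 5 + 9 + 9 = 51.
Algorithms + Vision + Compilers + HCI + Graphics: credit hours 6 + 9 + 4 + 3 + 6 = 28 ≤ 39, interest score 9 + 10 + 9 + 5 + 9 = 42.
Algorithms + Vision + Compilers + Graphics + Databases: credit hours 6 + 9 + 4 + 6 + 11 = 36 ≤ 39, interest score 9 + 10 + 9 + 9 + 9 = 46.
Best is Algorithms, Vision, Compilers, HCI, Graphics, and Databases with total interest score 51.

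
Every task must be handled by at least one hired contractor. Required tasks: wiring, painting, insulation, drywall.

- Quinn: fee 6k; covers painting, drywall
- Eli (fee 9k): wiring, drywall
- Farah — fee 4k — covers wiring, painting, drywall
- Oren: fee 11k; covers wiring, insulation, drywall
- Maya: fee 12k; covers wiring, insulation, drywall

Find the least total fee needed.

15

This is a weighted set-cover instance.
Choose Farah and Oren: together they cover wiring, painting, insulation, drywall — every task.
Total fee: 4 + 11 = 15.
No cover costs less than 15.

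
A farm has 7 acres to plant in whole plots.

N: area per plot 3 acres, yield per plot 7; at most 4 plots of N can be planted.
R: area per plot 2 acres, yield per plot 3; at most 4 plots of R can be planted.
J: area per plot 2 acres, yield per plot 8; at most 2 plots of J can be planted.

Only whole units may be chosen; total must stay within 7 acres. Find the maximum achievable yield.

J has the best ratio (8/2); taking only J gives at most 2×8 = 16 (stopped by the supply cap of 2).
Mixing does better — 1×N and 2×J: area 7 ≤ 7, yield 1·7 + 2·8 = 23.

23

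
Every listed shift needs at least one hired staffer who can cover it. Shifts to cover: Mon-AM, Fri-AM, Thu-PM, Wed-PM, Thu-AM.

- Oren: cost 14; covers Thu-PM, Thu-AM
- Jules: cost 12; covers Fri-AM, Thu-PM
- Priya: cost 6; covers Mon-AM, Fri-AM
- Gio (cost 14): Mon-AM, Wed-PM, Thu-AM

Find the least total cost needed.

26

The greedy cost-per-new-shift heuristic would pick Priya, Oren, and Gio for 34, but a cheaper cover exists.
Choose Jules and Gio: together they cover Mon-AM, Fri-AM, Thu-PM, Wed-PM, Thu-AM — every shift.
Total cost: 12 + 14 = 26.
No cover costs less than 26.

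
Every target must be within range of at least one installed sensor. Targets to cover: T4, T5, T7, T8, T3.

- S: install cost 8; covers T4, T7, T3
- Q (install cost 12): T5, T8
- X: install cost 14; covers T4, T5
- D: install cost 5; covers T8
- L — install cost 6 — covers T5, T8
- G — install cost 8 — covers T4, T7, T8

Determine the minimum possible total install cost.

14

Choose S and L: together they cover T4, T5, T7, T8, T3 — every target.
Total install cost: 8 + 6 = 14.
No cover costs less than 14.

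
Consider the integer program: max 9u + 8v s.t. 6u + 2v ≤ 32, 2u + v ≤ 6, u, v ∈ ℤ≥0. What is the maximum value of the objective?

48

(u,v)=(0,6) is feasible, giving 48.
(u,v)=(0,5) is feasible, giving 40.
Maximum is 48 at (u,v)=(0,6).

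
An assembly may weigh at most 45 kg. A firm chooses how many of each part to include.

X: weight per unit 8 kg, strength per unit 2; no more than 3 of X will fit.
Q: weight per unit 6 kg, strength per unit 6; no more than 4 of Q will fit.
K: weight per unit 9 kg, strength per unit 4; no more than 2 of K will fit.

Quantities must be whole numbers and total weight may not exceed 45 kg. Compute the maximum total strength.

This is a bounded integer knapsack.
Q has the best ratio (6/6); taking only Q gives at most 4×6 = 24 (stopped by the supply cap of 4).
Mixing does better — 4×Q and 2×K: weight 42 ≤ 45, strength 4·6 + 2·4 = 32.

32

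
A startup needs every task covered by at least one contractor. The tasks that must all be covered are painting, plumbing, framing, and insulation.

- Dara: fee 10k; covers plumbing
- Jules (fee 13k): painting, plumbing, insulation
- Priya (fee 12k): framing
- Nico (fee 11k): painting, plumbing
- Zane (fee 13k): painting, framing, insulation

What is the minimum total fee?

This is a weighted set-cover instance.
Choose Dara and Zane: together they cover painting, plumbing, framing, insulation — every task.
Total fee: 10 + 13 = 23.

23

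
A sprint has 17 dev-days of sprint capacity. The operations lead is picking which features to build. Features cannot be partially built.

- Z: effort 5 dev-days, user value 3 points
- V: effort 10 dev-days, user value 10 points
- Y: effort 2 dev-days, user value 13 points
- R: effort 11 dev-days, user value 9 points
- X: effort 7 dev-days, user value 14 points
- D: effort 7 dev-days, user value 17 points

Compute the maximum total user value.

44

Allowing fractional choices, the relaxed optimum would be about 45.0, but features are indivisible.
Y + X + D: effort 2 + 7 + 7 = 16 ≤ 17, user value 13 + 14 + 17 = 44.
X + D: effort 7 + 7 = 14 ≤ 17, user value 14 + 17 = 31.
Z + Y + D: effort 5 + 2 + 7 = 14 ≤ 17, user value 3 + 13 + 17 = 33.
Best is Y, X, and D with total user value 44.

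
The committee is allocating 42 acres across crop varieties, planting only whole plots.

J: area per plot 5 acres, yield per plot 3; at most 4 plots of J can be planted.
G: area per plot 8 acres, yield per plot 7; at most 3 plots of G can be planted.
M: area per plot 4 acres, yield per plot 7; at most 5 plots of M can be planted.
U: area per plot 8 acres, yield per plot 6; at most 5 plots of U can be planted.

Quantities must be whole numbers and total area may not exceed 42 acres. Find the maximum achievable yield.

This is a bounded integer knapsack.
M has the best ratio (7/4); taking only M gives at most 5×7 = 35 (stopped by the supply cap of 5).
Mixing does better — 1×J, 2×G, and 5×M: area 41 ≤ 42, yield 1·3 + 2·7 + 5·7 = 52.

52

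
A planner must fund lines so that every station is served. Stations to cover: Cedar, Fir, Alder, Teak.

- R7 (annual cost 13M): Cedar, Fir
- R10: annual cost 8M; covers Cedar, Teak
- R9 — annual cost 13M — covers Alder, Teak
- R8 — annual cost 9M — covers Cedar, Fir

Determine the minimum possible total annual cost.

22

Choose R9 and R8: together they cover Cedar, Fir, Alder, Teak — every station.
Total annual cost: 13 + 9 = 22.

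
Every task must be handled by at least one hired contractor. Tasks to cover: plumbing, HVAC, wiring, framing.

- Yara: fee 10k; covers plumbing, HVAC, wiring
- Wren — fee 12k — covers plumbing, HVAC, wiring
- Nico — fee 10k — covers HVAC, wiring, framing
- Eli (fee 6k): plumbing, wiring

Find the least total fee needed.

16

Choose Nico and Eli: together they cover plumbing, HVAC, wiring, framing — every task.
Total fee: 10 + 6 = 16.
No cover costs less than 16.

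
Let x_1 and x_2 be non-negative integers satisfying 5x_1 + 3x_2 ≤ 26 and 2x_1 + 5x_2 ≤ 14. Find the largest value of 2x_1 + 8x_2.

(x_1,x_2)=(2,2): 5·2+3·2=16≤26, 2·2+5·2=14≤14, objective 20.
(x_1,x_2)=(1,2): 5·1+3·2=11≤26, 2·1+5·2=12≤14, objective 18.
Maximum is 20 at (x_1,x_2)=(2,2).

20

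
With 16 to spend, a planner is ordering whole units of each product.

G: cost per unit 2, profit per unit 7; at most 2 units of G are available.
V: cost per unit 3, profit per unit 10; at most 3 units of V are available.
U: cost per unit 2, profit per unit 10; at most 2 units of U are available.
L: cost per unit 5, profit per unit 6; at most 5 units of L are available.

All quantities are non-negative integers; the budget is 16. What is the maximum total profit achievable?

This is a bounded integer knapsack.
Take 1×G, 3×V, and 2×U: cost 15 ≤ 16, profit 1·7 + 3·10 + 2·10 = 57.
U has the best ratio (10/2) and is taken to its limit of 2; remaining capacity is filled optimally with the others.

57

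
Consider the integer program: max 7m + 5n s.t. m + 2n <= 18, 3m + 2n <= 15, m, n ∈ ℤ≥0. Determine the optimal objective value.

37

Relaxing integrality, the LP optimum is 37.50 at (m,n) = (0, 7.5), which is not an integer point.
(m,n)=(1,6) is feasible, giving 37.
(m,n)=(0,7) is feasible, giving 35.
(m,n)=(1,5) is feasible, giving 32.
Maximum is 37 at (m,n)=(1,6).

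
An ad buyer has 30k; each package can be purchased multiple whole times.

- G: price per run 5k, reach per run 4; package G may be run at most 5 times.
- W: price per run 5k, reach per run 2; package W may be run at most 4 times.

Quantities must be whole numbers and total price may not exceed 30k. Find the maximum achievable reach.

22

Take 5×G and 1×W: price 30 ≤ 30, reach 5·4 + 1·2 = 22.
G has the best ratio (4/5) and is taken to its limit of 5; remaining capacity is filled optimally with the others.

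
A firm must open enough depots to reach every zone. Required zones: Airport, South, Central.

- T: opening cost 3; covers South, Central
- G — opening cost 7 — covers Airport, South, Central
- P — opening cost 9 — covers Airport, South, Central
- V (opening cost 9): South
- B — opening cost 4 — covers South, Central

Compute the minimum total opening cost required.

This is a weighted set-cover instance.
The greedy cost-per-new-zone heuristic would pick T and G for 10, but a cheaper cover exists.
G alone covers Airport, South, Central — every zone.
Total opening cost: 7.
No cover costs less than 7.

7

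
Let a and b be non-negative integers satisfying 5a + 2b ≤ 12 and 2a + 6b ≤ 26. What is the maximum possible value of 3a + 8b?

The continuous relaxation peaks at (0.769, 4.08) with value 34.92; rounding to a feasible lattice point costs some objective.
(a,b)=(0,4): 5·0+2·4=8≤12, 2·0+6·4=24≤26, objective 32.
(a,b)=(1,3): 5·1+2·3=11≤12, 2·1+6·3=20≤26, objective 27.
(a,b)=(0,3): 5·0+2·3=6≤12, 2·0+6·3=18≤26, objective 24.
Maximum is 32 at (a,b)=(0,4).

32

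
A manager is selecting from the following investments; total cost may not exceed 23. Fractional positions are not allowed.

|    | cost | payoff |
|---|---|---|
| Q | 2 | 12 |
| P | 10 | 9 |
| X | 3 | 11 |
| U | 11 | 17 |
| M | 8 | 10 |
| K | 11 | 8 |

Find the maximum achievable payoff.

42

Allowing fractional choices, the relaxed optimum would be about 48.8, but investments are indivisible.
Q + P + X + M: cost 2 + 10 + 3 + 8 = 23 ≤ 23, payoff 12 + 9 + 11 + 10 = 42.
Q + X + U: cost 2 + 3 + 11 = 16 ≤ 23, payoff 12 + 11 + 17 = 40.
Best is Q, P, X, and M with total payoff 42.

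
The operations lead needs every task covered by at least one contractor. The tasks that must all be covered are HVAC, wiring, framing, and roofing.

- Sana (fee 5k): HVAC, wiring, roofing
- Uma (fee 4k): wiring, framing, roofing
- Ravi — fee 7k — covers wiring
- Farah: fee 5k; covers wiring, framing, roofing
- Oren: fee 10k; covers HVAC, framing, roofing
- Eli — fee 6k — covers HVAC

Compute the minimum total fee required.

9

Choose Sana and Uma: together they cover HVAC, wiring, framing, roofing — every task.
Total fee: 5 + 4 = 9.
No cover costs less than 9.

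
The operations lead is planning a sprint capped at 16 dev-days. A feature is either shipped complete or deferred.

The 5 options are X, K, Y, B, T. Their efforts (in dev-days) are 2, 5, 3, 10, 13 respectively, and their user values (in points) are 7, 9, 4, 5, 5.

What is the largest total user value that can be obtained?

20

This is a 0-1 knapsack instance.
Allowing fractional choices, the relaxed optimum would be about 23.0, but features are indivisible.
X + K + Y: effort 2 + 5 + 3 = 10 ≤ 16, user value 7 + 9 + 4 = 20.
X + Y + B: effort 2 + 3 + 10 = 15 ≤ 16, user value 7 + 4 + 5 = 16.
X + K: effort 2 + 5 = 7 ≤ 16, user value 7 + 9 = 16.
Best is X, K, and Y with total user value 20.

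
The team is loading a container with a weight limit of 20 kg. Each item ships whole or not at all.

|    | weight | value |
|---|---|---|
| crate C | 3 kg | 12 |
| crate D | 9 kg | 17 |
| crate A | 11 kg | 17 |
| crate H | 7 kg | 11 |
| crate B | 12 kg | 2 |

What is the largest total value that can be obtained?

Allowing fractional choices, the relaxed optimum would be about 41.5, but items are indivisible.
crate C + crate D + crate H: weight 3 + 9 + 7 = 19 ≤ 20, value 12 + 17 + 11 = 40.
crate D + crate A: weight 9 + 11 = 20 ≤ 20, value 17 + 17 = 34.
Best is crate C, crate D, and crate H with total value 40.

40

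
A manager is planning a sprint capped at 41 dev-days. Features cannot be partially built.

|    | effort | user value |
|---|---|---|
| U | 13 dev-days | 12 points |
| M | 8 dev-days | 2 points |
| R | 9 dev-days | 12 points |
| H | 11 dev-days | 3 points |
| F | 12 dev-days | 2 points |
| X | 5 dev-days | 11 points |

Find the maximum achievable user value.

38

Allowing fractional choices, the relaxed optimum would be about 38.8, but features are indivisible.
U + M + R + X: effort 13 + 8 + 9 + 5 = 35 ≤ 41, user value 12 + 2 + 12 + 11 = 37.
U + R + H + X: effort 13 + 9 + 11 + 5 = 38 ≤ 41, user value 12 + 12 + 3 + 11 = 38.
U + R + F + X: effort 13 + 9 + 12 + 5 = 39 ≤ 41, user value 12 + 12 + 2 + 11 = 37.
Best is U, R, H, and X with total user value 38.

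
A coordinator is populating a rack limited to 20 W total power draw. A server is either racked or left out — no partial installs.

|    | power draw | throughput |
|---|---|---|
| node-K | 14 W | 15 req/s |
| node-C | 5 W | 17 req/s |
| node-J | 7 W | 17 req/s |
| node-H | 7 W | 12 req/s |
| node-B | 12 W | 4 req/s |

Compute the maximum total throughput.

46

Allowing fractional choices, the relaxed optimum would be about 47.1, but servers are indivisible.
node-C + node-J + node-H: power draw 5 + 7 + 7 = 19 ≤ 20, throughput 17 + 17 + 12 = 46.
node-C + node-J: power draw 5 + 7 = 12 ≤ 20, throughput 17 + 17 = 34.
node-K + node-C: power draw 14 + 5 = 19 ≤ 20, throughput 15 + 17 = 32.
Best is node-C, node-J, and node-H with total throughput 46.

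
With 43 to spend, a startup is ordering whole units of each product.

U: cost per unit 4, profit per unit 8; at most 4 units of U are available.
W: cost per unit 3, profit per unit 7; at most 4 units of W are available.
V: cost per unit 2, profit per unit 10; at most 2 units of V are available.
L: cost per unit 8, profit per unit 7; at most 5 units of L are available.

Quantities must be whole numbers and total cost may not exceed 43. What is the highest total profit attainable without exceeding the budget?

87

This is a bounded integer knapsack.
Take 4×U, 4×W, 2×V, and 1×L: cost 40 ≤ 43, profit 4·8 + 4·7 + 2·10 + 1·7 = 87.
V has the best ratio (10/2) and is taken to its limit of 2; remaining capacity is filled optimally with the others.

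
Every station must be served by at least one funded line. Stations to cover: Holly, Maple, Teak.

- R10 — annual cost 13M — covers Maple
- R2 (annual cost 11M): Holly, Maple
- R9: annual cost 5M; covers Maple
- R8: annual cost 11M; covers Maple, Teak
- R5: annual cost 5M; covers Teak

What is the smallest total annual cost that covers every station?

16

The greedy cost-per-new-station heuristic would pick R9, R5, and R2 for 21, but a cheaper cover exists.
Choose R2 and R5: together they cover Holly, Maple, Teak — every station.
Total annual cost: 11 + 5 = 16.
No cover costs less than 16.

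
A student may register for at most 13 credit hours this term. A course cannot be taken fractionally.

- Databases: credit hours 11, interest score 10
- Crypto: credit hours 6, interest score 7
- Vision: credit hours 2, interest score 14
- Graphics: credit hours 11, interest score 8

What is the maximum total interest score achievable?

24

Vision + Graphics: credit hours 2 + 11 = 13 ≤ 13, interest score 14 + 8 = 22.
Databases + Vision: credit hours 11 + 2 = 13 ≤ 13, interest score 10 + 14 = 24.
Best is Databases and Vision with total interest score 24.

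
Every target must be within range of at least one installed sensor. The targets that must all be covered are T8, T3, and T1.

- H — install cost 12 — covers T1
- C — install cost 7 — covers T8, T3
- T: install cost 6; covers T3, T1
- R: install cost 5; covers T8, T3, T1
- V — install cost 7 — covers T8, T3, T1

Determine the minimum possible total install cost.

5

R alone covers T8, T3, T1 — every target.
Total install cost: 5.
No cover costs less than 5.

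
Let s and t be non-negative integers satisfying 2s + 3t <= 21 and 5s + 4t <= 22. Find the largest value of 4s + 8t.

40

(s,t)=(0,5) is feasible, giving 40.
(s,t)=(1,4) is feasible, giving 36.
(s,t)=(0,4) is feasible, giving 32.
Maximum is 40 at (s,t)=(0,5).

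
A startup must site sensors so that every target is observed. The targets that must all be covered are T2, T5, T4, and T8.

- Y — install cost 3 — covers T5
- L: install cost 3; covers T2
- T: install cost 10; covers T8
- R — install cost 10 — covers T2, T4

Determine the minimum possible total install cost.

The greedy cost-per-new-target heuristic would pick Y, L, T, and R for 26, but a cheaper cover exists.
Choose Y, T, and R: together they cover T2, T5, T4, T8 — every target.
Total install cost: 3 + 10 + 10 = 23.
No cover costs less than 23.

23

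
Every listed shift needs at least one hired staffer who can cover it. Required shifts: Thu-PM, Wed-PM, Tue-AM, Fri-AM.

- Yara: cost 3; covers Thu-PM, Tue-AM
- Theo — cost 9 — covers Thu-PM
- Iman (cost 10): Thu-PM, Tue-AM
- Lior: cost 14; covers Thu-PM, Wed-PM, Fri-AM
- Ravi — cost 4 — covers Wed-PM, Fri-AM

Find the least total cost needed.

Choose Yara and Ravi: together they cover Thu-PM, Wed-PM, Tue-AM, Fri-AM — every shift.
Total cost: 3 + 4 = 7.
No cover costs less than 7.

7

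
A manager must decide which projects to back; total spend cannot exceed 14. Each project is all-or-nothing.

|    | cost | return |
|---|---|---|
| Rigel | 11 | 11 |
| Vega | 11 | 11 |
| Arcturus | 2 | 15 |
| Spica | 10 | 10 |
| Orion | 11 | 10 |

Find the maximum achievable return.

Take Rigel and Arcturus: cost 11 + 2 = 13 ≤ 14, return 11 + 15 = 26.
No feasible combination exceeds this.

26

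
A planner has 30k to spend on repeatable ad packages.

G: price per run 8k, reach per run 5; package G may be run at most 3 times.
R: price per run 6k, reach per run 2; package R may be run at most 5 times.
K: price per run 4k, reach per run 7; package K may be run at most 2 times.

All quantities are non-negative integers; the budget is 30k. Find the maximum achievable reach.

Take 2×G, 1×R, and 2×K: price 30 ≤ 30, reach 2·5 + 1·2 + 2·7 = 26.
K has the best ratio (7/4) and is taken to its limit of 2; remaining capacity is filled optimally with the others.

26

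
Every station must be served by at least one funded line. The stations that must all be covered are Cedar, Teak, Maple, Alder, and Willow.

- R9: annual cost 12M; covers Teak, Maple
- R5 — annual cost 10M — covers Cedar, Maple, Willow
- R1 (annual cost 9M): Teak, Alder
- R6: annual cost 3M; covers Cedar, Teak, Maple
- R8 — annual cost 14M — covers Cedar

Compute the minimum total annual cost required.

19

The greedy cost-per-new-station heuristic would pick R6, R1, and R5 for 22, but a cheaper cover exists.
Choose R5 and R1: together they cover Cedar, Teak, Maple, Alder, Willow — every station.
Total annual cost: 10 + 9 = 19.
No cover costs less than 19.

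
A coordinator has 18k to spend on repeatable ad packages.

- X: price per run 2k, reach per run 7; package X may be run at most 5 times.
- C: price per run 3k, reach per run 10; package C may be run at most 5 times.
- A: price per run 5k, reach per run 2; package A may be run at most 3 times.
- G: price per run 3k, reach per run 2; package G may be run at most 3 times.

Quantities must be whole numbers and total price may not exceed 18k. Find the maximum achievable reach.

This is a bounded integer knapsack.
4×X and 3×C: price 17 ≤ 18, reach 4·7 + 3·10 = 58.
3×X and 4×C: price 18 ≤ 18, reach 3·7 + 4·10 = 61.
Best is 61.

61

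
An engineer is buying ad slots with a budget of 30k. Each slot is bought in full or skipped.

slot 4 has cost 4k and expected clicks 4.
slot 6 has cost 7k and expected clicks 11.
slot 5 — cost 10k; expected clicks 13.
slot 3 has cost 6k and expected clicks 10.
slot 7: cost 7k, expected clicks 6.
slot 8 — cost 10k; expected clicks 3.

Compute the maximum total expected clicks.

slot 4 + slot 6 + slot 5 + slot 3: cost 4 + 7 + 10 + 6 = 27 ≤ 30, expected clicks 4 + 11 + 13 + 10 = 38.
slot 6 + slot 5 + slot 3 + slot 7: cost 7 + 10 + 6 + 7 = 30 ≤ 30, expected clicks 11 + 13 + 10 + 6 = 40.
Best is slot 6, slot 5, slot 3, and slot 7 with total expected clicks 40.

40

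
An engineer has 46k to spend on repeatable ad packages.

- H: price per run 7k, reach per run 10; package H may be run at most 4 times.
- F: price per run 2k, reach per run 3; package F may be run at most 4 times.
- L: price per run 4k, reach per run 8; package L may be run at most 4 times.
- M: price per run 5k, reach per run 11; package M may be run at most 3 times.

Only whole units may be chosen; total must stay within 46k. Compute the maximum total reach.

87

1×H, 4×F, 4×L, and 3×M: price 46 ≤ 46, reach 1·10 + 4·3 + 4·8 + 3·11 = 87.
2×H, 4×L, and 3×M: price 45 ≤ 46, reach 2·10 + 4·8 + 3·11 = 85.
Best is 87.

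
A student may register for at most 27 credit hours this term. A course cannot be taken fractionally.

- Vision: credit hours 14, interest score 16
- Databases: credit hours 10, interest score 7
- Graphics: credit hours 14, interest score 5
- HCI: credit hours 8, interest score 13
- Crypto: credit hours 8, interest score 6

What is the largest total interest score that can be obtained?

Databases + HCI + Crypto: credit hours 10 + 8 + 8 = 26 ≤ 27, interest score 7 + 13 + 6 = 26.
Vision + Databases: credit hours 14 + 10 = 24 ≤ 27, interest score 16 + 7 = 23.
Vision + HCI: credit hours 14 + 8 = 22 ≤ 27, interest score 16 + 13 = 29.
Best is Vision and HCI with total interest score 29.

29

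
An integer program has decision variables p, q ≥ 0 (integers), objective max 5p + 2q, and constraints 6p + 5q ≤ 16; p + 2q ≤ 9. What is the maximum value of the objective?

(p,q)=(2,0): 6·2+5·0=12≤16, 1·2+2·0=2≤9, objective 10.
(p,q)=(1,1): 6·1+5·1=11≤16, 1·1+2·1=3≤9, objective 7.
The best lattice point is (2,0), giving 10.

10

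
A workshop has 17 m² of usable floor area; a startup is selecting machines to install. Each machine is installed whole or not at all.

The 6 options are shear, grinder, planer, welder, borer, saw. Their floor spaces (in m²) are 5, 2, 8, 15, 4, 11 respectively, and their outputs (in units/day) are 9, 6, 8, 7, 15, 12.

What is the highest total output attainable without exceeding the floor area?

Take grinder, borer, and saw: floor space 2 + 4 + 11 = 17 ≤ 17, output 6 + 15 + 12 = 33.
No other feasible combination does better.

33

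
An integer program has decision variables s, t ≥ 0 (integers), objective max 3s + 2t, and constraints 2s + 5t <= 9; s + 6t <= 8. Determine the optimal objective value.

12

The continuous relaxation peaks at (4.5, 0) with value 13.50; rounding to a feasible lattice point costs some objective.
(s,t)=(4,0) is feasible, giving 12.
(s,t)=(3,0) is feasible, giving 9.
No feasible integer point exceeds 12.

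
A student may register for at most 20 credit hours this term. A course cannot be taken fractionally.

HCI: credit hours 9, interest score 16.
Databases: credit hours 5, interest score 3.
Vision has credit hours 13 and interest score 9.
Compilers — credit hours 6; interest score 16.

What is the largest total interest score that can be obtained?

Allowing fractional choices, the relaxed optimum would be about 35.5, but courses are indivisible.
HCI + Compilers: credit hours 9 + 6 = 15 ≤ 20, interest score 16 + 16 = 32.
Vision + Compilers: credit hours 13 + 6 = 19 ≤ 20, interest score 9 + 16 = 25.
HCI + Databases + Compilers: credit hours 9 + 5 + 6 = 20 ≤ 20, interest score 16 + 3 + 16 = 35.
Best is HCI, Databases, and Compilers with total interest score 35.

35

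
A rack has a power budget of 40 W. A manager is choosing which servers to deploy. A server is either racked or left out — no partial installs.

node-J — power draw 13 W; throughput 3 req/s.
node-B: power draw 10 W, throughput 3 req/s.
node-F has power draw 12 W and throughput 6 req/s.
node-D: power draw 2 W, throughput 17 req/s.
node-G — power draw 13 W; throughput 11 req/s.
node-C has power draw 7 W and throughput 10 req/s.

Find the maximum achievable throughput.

Allowing fractional choices, the relaxed optimum would be about 45.8, but servers are indivisible.
node-F + node-D + node-G + node-C: power draw 12 + 2 + 13 + 7 = 34 ≤ 40, throughput 6 + 17 + 11 + 10 = 44.
node-J + node-D + node-G + node-C: power draw 13 + 2 + 13 + 7 = 35 ≤ 40, throughput 3 + 17 + 11 + 10 = 41.
node-B + node-D + node-G + node-C: power draw 10 + 2 + 13 + 7 = 32 ≤ 40, throughput 3 + 17 + 11 + 10 = 41.
Best is node-F, node-D, node-G, and node-C with total throughput 44.

44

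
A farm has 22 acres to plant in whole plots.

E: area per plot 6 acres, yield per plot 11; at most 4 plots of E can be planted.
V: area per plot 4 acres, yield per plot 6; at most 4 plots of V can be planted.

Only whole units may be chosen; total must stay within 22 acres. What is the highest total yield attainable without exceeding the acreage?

1×E and 4×V: area 22 ≤ 22, yield 1·11 + 4·6 = 35.
3×E and 1×V: area 22 ≤ 22, yield 3·11 + 1·6 = 39.
Best is 39.

39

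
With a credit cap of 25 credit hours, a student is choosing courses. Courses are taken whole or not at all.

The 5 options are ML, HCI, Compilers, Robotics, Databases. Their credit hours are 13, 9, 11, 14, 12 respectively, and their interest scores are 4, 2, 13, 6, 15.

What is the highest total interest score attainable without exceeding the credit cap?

28

Compilers + Databases: credit hours 11 + 12 = 23 ≤ 25, interest score 13 + 15 = 28.
Compilers + Robotics: credit hours 11 + 14 = 25 ≤ 25, interest score 13 + 6 = 19.
ML + Databases: credit hours 13 + 12 = 25 ≤ 25, interest score 4 + 15 = 19.
Best is Compilers and Databases with total interest score 28.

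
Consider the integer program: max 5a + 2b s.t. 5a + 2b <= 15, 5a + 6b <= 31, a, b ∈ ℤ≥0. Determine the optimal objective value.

15

(a,b)=(3,0) is feasible, giving 15.
(a,b)=(2,1) is feasible, giving 12.
Maximum is 15 at (a,b)=(3,0).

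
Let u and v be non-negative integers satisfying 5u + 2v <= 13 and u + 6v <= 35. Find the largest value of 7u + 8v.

40

(u,v)=(0,5): 5·0+2·5=10≤13, 1·0+6·5=30≤35, objective 40.
(u,v)=(1,4): 5·1+2·4=13≤13, 1·1+6·4=25≤35, objective 39.
Maximum is 40 at (u,v)=(0,5).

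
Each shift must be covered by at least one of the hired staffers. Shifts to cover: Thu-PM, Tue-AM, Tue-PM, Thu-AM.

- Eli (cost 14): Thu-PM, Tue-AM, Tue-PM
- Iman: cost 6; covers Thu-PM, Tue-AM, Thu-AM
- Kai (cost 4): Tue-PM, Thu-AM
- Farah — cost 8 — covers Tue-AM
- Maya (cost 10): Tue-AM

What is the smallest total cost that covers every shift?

10

Choose Iman and Kai: together they cover Thu-PM, Tue-AM, Tue-PM, Thu-AM — every shift.
Total cost: 6 + 4 = 10.
No cover costs less than 10.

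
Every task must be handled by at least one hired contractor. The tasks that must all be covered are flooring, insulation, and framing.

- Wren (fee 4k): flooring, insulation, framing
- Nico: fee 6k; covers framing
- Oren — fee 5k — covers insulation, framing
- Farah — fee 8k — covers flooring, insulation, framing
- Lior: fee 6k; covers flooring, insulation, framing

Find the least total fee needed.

4

Wren alone covers flooring, insulation, framing — every task.
Total fee: 4.
No cover costs less than 4.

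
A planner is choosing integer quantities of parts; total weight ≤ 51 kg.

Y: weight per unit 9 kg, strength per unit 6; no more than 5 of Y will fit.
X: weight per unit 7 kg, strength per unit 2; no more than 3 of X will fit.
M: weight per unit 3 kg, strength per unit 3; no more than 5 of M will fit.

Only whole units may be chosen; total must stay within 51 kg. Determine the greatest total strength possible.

Take 4×Y and 5×M: weight 51 ≤ 51, strength 4·6 + 5·3 = 39.
M has the best ratio (3/3) and is taken to its limit of 5; remaining capacity is filled optimally with the others.

39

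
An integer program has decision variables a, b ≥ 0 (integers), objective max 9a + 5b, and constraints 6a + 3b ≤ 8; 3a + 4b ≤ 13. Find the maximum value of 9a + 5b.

10

Relaxing integrality, the LP optimum is 13.33 at (a,b) = (0, 2.67), which is not an integer point.
(a,b)=(0,2): 6·0+3·2=6≤8, 3·0+4·2=8≤13, objective 10.
(a,b)=(0,1): 6·0+3·1=3≤8, 3·0+4·1=4≤13, objective 5.
Maximum is 10 at (a,b)=(0,2).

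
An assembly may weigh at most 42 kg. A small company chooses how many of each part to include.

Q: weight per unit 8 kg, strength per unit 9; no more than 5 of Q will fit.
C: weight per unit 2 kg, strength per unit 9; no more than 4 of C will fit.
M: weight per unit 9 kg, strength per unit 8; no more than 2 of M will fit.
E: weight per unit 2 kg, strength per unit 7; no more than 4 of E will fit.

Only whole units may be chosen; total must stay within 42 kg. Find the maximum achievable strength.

Take 3×Q, 4×C, and 4×E: weight 40 ≤ 42, strength 3·9 + 4·9 + 4·7 = 91.
C has the best ratio (9/2) and is taken to its limit of 4; remaining capacity is filled optimally with the others.

91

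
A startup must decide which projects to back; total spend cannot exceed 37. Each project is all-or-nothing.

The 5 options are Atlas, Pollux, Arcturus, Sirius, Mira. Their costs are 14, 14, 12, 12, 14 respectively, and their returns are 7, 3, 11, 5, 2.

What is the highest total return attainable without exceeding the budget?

This is an integer program with binary decision variables.
Allowing fractional choices, the relaxed optimum would be about 22.6, but projects are indivisible.
Pollux + Arcturus: cost 14 + 12 = 26 ≤ 37, return 3 + 11 = 14.
Arcturus + Sirius: cost 12 + 12 = 24 ≤ 37, return 11 + 5 = 16.
Atlas + Arcturus: cost 14 + 12 = 26 ≤ 37, return 7 + 11 = 18.
Best is Atlas and Arcturus with total return 18.

18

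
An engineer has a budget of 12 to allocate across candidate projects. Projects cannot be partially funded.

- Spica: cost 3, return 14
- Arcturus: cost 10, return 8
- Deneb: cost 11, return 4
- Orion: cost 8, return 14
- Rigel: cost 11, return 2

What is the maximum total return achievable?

This is an integer program with binary decision variables.
Spica + Orion: cost 3 + 8 = 11 ≤ 12, return 14 + 14 = 28.
Spica: cost 3 ≤ 12, return 14.
Orion: cost 8 ≤ 12, return 14.
Best is Spica and Orion with total return 28.

28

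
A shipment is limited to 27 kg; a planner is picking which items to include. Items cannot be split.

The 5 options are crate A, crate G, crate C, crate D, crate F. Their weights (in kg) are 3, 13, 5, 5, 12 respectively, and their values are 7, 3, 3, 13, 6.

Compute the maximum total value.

29

Allowing fractional choices, the relaxed optimum would be about 29.5, but items are indivisible.
crate A + crate C + crate D + crate F: weight 3 + 5 + 5 + 12 = 25 ≤ 27, value 7 + 3 + 13 + 6 = 29.
crate A + crate G + crate C + crate D: weight 3 + 13 + 5 + 5 = 26 ≤ 27, value 7 + 3 + 3 + 13 = 26.
crate A + crate D + crate F: weight 3 + 5 + 12 = 20 ≤ 27, value 7 + 13 + 6 = 26.
Best is crate A, crate C, crate D, and crate F with total value 29.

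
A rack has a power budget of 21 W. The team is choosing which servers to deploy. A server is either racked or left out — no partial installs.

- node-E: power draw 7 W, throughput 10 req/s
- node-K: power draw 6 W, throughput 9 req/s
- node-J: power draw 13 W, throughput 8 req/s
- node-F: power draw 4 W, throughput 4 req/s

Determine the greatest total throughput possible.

23

Allowing fractional choices, the relaxed optimum would be about 25.5, but servers are indivisible.
node-E + node-K + node-F: power draw 7 + 6 + 4 = 17 ≤ 21, throughput 10 + 9 + 4 = 23.
node-E + node-K: power draw 7 + 6 = 13 ≤ 21, throughput 10 + 9 = 19.
node-E + node-J: power draw 7 + 13 = 20 ≤ 21, throughput 10 + 8 = 18.
Best is node-E, node-K, and node-F with total throughput 23.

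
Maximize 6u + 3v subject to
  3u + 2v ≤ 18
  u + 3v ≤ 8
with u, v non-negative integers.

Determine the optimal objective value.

(u,v)=(6,0): 3·6+2·0=18≤18, 1·6+3·0=6≤8, objective 36.
(u,v)=(5,1): 3·5+2·1=17≤18, 1·5+3·1=8≤8, objective 33.
The best lattice point is (6,0), giving 36.

36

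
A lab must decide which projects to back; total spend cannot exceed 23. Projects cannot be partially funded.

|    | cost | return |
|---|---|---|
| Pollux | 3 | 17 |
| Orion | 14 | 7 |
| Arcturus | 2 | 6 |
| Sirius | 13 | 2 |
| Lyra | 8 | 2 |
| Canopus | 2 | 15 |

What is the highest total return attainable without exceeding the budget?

45

Treat it as a binary knapsack problem.
Take Pollux, Orion, Arcturus, and Canopus: cost 3 + 14 + 2 + 2 = 21 ≤ 23, return 17 + 7 + 6 + 15 = 45.
No other feasible combination does better.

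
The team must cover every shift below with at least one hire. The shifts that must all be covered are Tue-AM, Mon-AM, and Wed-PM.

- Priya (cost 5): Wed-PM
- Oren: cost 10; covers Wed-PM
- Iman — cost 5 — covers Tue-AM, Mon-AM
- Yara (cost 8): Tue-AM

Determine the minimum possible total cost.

10

Choose Priya and Iman: together they cover Tue-AM, Mon-AM, Wed-PM — every shift.
Total cost: 5 + 5 = 10.
No cover costs less than 10.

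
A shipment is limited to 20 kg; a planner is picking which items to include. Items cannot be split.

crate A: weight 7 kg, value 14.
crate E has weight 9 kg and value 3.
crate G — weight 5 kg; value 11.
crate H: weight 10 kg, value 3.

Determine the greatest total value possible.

25

crate A + crate H: weight 7 + 10 = 17 ≤ 20, value 14 + 3 = 17.
crate A + crate G: weight 7 + 5 = 12 ≤ 20, value 14 + 11 = 25.
crate A + crate E: weight 7 + 9 = 16 ≤ 20, value 14 + 3 = 17.
Best is crate A and crate G with total value 25.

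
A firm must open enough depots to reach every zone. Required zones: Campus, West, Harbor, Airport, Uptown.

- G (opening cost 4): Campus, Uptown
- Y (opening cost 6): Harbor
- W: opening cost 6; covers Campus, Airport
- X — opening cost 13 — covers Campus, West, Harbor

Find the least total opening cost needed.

23

This is an integer covering problem.
The greedy cost-per-new-zone heuristic would pick G, Y, W, and X for 29, but a cheaper cover exists.
Choose G, W, and X: together they cover Campus, West, Harbor, Airport, Uptown — every zone.
Total opening cost: 4 + 6 + 13 = 23.
No cover costs less than 23.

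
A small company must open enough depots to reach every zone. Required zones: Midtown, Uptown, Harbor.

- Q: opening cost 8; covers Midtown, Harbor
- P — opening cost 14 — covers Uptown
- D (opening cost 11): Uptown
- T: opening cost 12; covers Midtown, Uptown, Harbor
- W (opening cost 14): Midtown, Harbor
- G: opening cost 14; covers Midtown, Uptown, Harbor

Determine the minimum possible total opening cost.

12

The greedy cost-per-new-zone heuristic would pick Q and D for 19, but a cheaper cover exists.
T alone covers Midtown, Uptown, Harbor — every zone.
Total opening cost: 12.
No cover costs less than 12.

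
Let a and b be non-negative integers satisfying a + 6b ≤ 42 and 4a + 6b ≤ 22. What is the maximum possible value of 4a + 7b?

25

(a,b)=(1,3): 1·1+6·3=19≤42, 4·1+6·3=22≤22, objective 25.
(a,b)=(2,2): 1·2+6·2=14≤42, 4·2+6·2=20≤22, objective 22.
(a,b)=(0,3): 1·0+6·3=18≤42, 4·0+6·3=18≤22, objective 21.
No feasible integer point exceeds 25.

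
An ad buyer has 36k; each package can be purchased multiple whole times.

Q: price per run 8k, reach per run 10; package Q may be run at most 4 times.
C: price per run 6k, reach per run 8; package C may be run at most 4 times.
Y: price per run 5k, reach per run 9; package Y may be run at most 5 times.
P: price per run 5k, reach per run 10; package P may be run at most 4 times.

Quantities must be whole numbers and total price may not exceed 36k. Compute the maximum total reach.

67

P has the best ratio (10/5); taking only P gives at most 4×10 = 40 (stopped by the supply cap of 4).
Mixing does better — 3×Y and 4×P: price 35 ≤ 36, reach 3·9 + 4·10 = 67.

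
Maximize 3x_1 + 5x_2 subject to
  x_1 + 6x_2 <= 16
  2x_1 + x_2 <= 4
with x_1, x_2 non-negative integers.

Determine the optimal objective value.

13

Relaxing integrality, the LP optimum is 14.91 at (x_1,x_2) = (0.727, 2.55), which is not an integer point.
(x_1,x_2)=(1,2): 1·1+6·2=13≤16, 2·1+1·2=4≤4, objective 13.
(x_1,x_2)=(0,2): 1·0+6·2=12≤16, 2·0+1·2=2≤4, objective 10.
(x_1,x_2)=(1,1): 1·1+6·1=7≤16, 2·1+1·1=3≤4, objective 8.
(x_1,x_2)=(0,1): 1·0+6·1=6≤16, 2·0+1·1=1≤4, objective 5.
No feasible integer point exceeds 13.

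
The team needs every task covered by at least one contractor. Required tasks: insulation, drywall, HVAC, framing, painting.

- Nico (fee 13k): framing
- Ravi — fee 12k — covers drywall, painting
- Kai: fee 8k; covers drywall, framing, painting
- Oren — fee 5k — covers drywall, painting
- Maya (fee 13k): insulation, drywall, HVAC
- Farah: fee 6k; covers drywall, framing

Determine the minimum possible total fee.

21

The greedy cost-per-new-task heuristic would pick Oren, Farah, and Maya for 24, but a cheaper cover exists.
Choose Kai and Maya: together they cover insulation, drywall, HVAC, framing, painting — every task.
Total fee: 8 + 13 = 21.
No cover costs less than 21.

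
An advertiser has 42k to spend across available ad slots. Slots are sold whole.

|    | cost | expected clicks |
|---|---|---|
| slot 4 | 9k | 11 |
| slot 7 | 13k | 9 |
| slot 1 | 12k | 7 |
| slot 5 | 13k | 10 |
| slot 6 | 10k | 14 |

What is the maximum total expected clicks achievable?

Allowing fractional choices, the relaxed optimum would be about 41.9, but ad slots are indivisible.
slot 4 + slot 5 + slot 6: cost 9 + 13 + 10 = 32 ≤ 42, expected clicks 11 + 10 + 14 = 35.
slot 4 + slot 7 + slot 6: cost 9 + 13 + 10 = 32 ≤ 42, expected clicks 11 + 9 + 14 = 34.
Best is slot 4, slot 5, and slot 6 with total expected clicks 35.

35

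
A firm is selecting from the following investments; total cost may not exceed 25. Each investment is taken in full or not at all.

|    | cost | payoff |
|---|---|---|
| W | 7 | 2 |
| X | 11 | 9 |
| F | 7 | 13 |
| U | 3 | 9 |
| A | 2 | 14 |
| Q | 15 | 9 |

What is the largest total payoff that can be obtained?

45

This is a 0-1 knapsack instance.
W + F + U + A: cost 7 + 7 + 3 + 2 = 19 ≤ 25, payoff 2 + 13 + 9 + 14 = 38.
F + U + A: cost 7 + 3 + 2 = 12 ≤ 25, payoff 13 + 9 + 14 = 36.
X + F + U + A: cost 11 + 7 + 3 + 2 = 23 ≤ 25, payoff 9 + 13 + 9 + 14 = 45.
Best is X, F, U, and A with total payoff 45.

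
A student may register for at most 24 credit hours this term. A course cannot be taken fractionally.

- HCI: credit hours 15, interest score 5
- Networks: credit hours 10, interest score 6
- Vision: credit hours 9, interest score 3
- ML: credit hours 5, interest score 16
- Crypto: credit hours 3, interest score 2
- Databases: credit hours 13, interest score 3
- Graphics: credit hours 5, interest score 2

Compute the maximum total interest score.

26

Networks + ML + Crypto + Graphics: credit hours 10 + 5 + 3 + 5 = 23 ≤ 24, interest score 6 + 16 + 2 + 2 = 26.
Networks + Vision + ML: credit hours 10 + 9 + 5 = 24 ≤ 24, interest score 6 + 3 + 16 = 25.
Networks + ML + Crypto: credit hours 10 + 5 + 3 = 18 ≤ 24, interest score 6 + 16 + 2 = 24.
Best is Networks, ML, Crypto, and Graphics with total interest score 26.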